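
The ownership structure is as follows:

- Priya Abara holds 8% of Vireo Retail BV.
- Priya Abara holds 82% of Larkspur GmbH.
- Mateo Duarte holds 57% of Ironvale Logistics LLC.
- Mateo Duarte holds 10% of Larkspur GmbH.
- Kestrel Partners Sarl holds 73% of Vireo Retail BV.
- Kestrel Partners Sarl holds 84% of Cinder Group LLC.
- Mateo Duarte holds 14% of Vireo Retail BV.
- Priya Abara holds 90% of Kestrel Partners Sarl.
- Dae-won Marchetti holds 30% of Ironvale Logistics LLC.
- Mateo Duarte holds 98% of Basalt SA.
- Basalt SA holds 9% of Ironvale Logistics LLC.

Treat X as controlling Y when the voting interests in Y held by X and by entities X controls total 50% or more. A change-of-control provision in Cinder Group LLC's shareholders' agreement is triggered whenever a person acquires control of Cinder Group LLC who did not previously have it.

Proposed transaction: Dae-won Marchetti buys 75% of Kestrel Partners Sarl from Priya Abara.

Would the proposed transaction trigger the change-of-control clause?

Yes

The purchase adds only to Dae-won's holdings (Priya's stake shrinks), so Dae-won is the only person who could newly come to control Cinder.
Dae-won's largest direct stake is 30% in Ironvale, which does not meet the threshold, so Dae-won controls no company.
Neither Dae-won nor any entity Dae-won controls holds any voting interest in Cinder.
So before the transaction, Dae-won does not control Cinder.
After the purchase, Dae-won holds 75% of Kestrel directly, and Priya's stake falls to 15%.
Dae-won holds 75% of Kestrel, so Dae-won controls Kestrel.
Kestrel holds 84% of Cinder, so Dae-won controls Cinder.
Dae-won did not control Cinder before and does after, so the clause is triggered.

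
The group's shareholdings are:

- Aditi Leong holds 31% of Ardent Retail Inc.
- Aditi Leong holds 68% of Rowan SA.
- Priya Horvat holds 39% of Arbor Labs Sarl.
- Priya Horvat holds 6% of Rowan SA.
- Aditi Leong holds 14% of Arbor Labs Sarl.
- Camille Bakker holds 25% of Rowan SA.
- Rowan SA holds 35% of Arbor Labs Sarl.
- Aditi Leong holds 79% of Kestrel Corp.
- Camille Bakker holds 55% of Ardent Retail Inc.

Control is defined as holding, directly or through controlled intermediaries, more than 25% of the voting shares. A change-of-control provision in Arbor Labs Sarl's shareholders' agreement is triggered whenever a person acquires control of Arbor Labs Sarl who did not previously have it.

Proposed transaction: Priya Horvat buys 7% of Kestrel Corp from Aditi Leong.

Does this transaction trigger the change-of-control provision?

The purchase adds only to Priya's holdings (Aditi's stake shrinks), so Priya is the only person who could newly come to control Arbor.
Priya holds 39% of Arbor, so Priya controls Arbor.
So Priya already controls Arbor before the transaction.
After the purchase, Priya holds 7% of Kestrel directly, and Aditi's stake falls to 72%.
Priya controlled Arbor already, so this is not a new person acquiring control; every other person's position is unchanged or reduced.
No new person acquires control, so the clause is not triggered.

No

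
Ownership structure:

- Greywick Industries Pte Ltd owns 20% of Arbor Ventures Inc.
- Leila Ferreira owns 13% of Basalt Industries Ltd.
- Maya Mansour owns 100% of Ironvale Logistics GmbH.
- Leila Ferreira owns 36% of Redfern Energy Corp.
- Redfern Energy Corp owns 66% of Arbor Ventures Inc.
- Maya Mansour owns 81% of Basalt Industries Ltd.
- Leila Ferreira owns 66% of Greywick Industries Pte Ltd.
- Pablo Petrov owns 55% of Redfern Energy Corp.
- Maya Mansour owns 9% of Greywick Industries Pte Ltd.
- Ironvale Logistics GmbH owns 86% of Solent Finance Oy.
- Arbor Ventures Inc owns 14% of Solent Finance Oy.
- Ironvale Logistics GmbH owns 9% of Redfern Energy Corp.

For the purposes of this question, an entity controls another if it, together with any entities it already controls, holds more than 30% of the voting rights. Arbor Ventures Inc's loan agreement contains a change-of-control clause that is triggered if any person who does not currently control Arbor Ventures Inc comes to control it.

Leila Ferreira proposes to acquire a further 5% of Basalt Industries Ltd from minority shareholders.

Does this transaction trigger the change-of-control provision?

The purchase changes only Leila's holdings, so Leila is the only person who could newly come to control Arbor.
Leila holds 36% of Redfern, so Leila controls Redfern.
Leila holds 66% of Greywick, so Leila controls Greywick.
Greywick and Redfern together hold 20% + 66% = 86% of Arbor, so Leila controls Arbor.
So Leila already controls Arbor before the transaction.
After the purchase, Leila's direct stake in Basalt rises to 13% + 5% = 18%.
Leila controlled Arbor already, so this is not a new person acquiring control; every other person's position is unchanged or reduced.
No new person acquires control, so the clause is not triggered.

No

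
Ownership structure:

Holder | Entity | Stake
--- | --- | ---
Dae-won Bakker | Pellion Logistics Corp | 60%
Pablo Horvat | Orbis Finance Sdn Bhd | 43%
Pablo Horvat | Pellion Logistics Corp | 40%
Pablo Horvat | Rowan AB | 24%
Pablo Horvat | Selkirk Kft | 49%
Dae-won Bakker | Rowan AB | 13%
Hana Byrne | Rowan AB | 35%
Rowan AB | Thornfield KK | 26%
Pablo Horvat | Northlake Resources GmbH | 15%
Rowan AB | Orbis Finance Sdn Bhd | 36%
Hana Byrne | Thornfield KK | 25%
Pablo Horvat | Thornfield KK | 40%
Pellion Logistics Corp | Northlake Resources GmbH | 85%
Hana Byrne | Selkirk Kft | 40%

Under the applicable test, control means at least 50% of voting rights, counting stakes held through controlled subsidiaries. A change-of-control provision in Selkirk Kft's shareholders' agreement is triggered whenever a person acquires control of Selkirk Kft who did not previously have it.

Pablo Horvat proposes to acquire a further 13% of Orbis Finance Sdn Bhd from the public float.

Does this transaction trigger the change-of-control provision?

The purchase changes only Pablo's holdings, so Pablo is the only person who could newly come to control Selkirk.
Pablo's largest direct stake is 49% in Selkirk, which does not meet the threshold, so Pablo controls no company.
In Selkirk, Pablo's side holds only 49%, not ≥ 50%.
So before the transaction, Pablo does not control Selkirk.
After the purchase, Pablo's direct stake in Orbis rises to 43% + 13% = 56%.
Pablo holds 56% of Orbis, so Pablo controls Orbis.
After the transaction, Pablo's side holds 49% of Selkirk, not ≥ 50%, so Pablo still does not control Selkirk.
No new person acquires control, so the clause is not triggered.

No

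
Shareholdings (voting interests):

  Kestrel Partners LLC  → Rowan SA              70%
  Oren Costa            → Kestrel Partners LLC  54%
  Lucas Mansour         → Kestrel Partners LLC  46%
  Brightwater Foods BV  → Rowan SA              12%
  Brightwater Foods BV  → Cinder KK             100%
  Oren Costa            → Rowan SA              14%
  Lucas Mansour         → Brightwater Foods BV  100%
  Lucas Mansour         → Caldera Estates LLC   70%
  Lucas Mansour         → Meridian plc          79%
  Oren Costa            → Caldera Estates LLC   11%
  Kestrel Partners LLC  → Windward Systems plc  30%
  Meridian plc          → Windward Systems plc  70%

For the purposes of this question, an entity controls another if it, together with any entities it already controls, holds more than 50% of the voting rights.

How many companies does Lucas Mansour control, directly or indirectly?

Lucas holds 79% of Meridian, so Lucas controls Meridian.
Lucas holds 70% of Caldera, so Lucas controls Caldera.
Lucas holds 100% of Brightwater, so Lucas controls Brightwater.
Meridian holds 70% of Windward, so Lucas controls Windward.
Brightwater holds 100% of Cinder, so Lucas controls Cinder.
No other company's threshold is met.
Lucas controls 5 companies.

5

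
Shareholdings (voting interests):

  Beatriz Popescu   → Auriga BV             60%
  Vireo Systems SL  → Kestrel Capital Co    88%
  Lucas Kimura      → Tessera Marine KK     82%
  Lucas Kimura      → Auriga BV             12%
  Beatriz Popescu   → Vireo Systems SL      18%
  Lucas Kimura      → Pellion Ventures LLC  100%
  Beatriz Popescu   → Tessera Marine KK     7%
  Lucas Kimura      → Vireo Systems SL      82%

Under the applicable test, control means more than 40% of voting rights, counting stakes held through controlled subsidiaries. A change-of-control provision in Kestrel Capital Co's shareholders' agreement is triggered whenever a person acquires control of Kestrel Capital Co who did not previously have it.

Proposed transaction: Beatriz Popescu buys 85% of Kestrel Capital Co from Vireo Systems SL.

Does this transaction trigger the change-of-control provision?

The purchase adds only to Beatriz's holdings (Vireo's stake shrinks), so Beatriz is the only person who could newly come to control Kestrel.
Beatriz holds 60% of Auriga, so Beatriz controls Auriga.
Neither Beatriz nor any entity Beatriz controls holds any voting interest in Kestrel.
So before the transaction, Beatriz does not control Kestrel.
After the purchase, Beatriz holds 85% of Kestrel directly, and Vireo's stake falls to 3%.
Beatriz holds 85% of Kestrel, so Beatriz controls Kestrel.
Beatriz did not control Kestrel before and does after, so the clause is triggered.

Yes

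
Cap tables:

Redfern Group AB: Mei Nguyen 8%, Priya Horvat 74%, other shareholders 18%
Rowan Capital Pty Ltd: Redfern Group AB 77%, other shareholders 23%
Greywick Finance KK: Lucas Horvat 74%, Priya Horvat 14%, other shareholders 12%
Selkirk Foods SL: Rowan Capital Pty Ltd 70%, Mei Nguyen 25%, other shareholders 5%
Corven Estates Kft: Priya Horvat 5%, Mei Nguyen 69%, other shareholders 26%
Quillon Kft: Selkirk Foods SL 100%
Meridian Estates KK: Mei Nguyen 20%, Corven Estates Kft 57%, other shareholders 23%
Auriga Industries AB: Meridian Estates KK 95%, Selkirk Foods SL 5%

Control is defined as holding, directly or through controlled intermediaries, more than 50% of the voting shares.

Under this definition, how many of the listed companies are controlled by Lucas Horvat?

Lucas holds 74% of Greywick, so Lucas controls Greywick.
No other company's threshold is met.
Lucas controls 1 company.

1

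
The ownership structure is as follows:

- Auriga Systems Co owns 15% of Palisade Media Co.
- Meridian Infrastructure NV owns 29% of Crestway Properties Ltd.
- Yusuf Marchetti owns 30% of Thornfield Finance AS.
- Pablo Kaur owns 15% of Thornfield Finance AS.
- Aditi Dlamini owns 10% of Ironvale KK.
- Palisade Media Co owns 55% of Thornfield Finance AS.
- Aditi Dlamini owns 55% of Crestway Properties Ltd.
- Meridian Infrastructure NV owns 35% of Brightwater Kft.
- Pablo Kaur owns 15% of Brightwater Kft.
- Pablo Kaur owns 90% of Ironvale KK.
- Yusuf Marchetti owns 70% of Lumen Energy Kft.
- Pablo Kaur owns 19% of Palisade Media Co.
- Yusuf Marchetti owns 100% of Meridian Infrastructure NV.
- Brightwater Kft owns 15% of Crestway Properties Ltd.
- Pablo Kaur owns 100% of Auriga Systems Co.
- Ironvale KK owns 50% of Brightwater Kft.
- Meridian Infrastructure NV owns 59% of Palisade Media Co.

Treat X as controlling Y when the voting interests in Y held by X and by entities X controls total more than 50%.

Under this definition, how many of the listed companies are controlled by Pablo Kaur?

3

Pablo holds 100% of Auriga, so Pablo controls Auriga.
Pablo holds 90% of Ironvale, so Pablo controls Ironvale.
Ironvale and Pablo together hold 50% + 15% = 65% of Brightwater, so Pablo controls Brightwater.
No other company's threshold is met.
Pablo controls 3 companies.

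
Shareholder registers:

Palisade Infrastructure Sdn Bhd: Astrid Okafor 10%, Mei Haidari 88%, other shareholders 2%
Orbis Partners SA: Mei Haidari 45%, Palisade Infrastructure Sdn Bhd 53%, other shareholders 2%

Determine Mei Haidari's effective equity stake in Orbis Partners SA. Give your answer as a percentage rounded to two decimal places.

91.64%

Mei reaches Orbis along 2 paths.
Direct stake: 45% = 45%.
Via Palisade: 88% × 53% = 46.64%.
Total: 45% + 46.64% = 91.64%.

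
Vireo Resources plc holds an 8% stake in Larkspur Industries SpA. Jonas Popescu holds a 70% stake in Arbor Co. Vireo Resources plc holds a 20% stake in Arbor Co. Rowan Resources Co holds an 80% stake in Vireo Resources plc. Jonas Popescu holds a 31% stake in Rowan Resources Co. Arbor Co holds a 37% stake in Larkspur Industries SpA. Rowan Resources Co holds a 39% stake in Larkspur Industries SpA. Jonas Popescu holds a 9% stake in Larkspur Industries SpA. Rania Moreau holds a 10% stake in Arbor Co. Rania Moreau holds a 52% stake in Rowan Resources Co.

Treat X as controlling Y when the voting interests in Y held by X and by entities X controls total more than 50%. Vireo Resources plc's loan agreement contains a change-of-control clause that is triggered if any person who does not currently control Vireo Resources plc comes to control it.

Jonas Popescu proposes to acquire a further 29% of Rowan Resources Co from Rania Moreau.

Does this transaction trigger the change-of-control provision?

The purchase adds only to Jonas's holdings (Rania's stake shrinks), so Jonas is the only person who could newly come to control Vireo.
Jonas holds 70% of Arbor, so Jonas controls Arbor.
Neither Jonas nor any entity Jonas controls holds any voting interest in Vireo.
So before the transaction, Jonas does not control Vireo.
After the purchase, Jonas's direct stake in Rowan rises to 31% + 29% = 60%, and Rania's stake falls to 23%.
Jonas holds 60% of Rowan, so Jonas controls Rowan.
Rowan holds 80% of Vireo, so Jonas controls Vireo.
Jonas did not control Vireo before and does after, so the clause is triggered.

Yes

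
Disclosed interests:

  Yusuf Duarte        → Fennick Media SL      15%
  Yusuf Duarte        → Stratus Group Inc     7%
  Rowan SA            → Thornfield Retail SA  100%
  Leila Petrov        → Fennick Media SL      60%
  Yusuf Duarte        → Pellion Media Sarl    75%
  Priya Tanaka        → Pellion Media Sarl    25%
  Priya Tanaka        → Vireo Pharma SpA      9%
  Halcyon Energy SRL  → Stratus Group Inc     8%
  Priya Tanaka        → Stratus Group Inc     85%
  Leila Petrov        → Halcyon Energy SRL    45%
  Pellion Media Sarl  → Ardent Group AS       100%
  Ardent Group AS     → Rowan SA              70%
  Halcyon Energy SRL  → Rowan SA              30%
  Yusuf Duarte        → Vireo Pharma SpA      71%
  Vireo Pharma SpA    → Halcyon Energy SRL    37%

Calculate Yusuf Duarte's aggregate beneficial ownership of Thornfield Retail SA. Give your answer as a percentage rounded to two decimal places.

Yusuf reaches Thornfield along 2 paths.
Via Vireo → Halcyon → Rowan: 71% × 37% × 30% × 100% = 7.881%.
Via Pellion → Ardent → Rowan: 75% × 100% × 70% × 100% = 52.5%.
Total: 7.881% + 52.5% = 60.381%.
Rounded: 60.38%.

60.38%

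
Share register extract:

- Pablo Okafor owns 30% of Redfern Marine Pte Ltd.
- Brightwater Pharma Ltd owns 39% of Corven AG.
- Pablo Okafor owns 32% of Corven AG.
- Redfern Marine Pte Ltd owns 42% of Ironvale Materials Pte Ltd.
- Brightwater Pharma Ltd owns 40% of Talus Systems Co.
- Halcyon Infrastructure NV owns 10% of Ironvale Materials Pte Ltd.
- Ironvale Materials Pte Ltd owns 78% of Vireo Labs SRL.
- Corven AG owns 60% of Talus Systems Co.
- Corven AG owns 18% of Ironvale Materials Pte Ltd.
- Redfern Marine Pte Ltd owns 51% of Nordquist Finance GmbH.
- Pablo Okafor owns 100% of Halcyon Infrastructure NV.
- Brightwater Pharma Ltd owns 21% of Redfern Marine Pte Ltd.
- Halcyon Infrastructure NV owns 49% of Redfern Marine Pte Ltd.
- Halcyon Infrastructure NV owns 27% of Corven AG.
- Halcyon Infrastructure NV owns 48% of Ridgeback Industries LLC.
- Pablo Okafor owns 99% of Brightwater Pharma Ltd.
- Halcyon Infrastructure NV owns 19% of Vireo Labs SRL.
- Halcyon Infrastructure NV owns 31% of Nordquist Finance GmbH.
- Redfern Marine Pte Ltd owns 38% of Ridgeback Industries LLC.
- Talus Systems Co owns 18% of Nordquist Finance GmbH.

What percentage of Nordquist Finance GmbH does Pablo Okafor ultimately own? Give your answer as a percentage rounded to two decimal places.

Pablo reaches Nordquist along 8 paths.
Via Halcyon: 100% × 31% = 31%.
Via Halcyon → Redfern: 100% × 49% × 51% = 24.99%.
Via Brightwater → Redfern: 99% × 21% × 51% = 10.6029%.
Via Redfern: 30% × 51% = 15.3%.
Via Corven → Talus: 32% × 60% × 18% = 3.456%.
Via Brightwater → Corven → Talus: 99% × 39% × 60% × 18% = 4.16988%.
Via Halcyon → Corven → Talus: 100% × 27% × 60% × 18% = 2.916%.
Via Brightwater → Talus: 99% × 40% × 18% = 7.128%.
Total: 31% + 24.99% + 10.6029% + 15.3% + 3.456% + 4.16988% + 2.916% + 7.128% = 99.56278%.
Rounded: 99.56%.

99.56%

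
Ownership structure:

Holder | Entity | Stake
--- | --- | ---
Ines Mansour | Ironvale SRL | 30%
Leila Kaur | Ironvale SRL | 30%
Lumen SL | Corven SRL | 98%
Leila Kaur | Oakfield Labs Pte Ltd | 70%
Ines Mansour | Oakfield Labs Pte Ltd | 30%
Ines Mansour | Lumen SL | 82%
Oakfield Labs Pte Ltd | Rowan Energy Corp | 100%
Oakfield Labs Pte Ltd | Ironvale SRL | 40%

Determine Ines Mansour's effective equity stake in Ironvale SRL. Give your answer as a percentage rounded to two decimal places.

Ines reaches Ironvale along 2 paths.
Via Oakfield: 30% × 40% = 12%.
Direct stake: 30% = 30%.
Total: 12% + 30% = 42%.
Rounded: 42.00%.

42.00%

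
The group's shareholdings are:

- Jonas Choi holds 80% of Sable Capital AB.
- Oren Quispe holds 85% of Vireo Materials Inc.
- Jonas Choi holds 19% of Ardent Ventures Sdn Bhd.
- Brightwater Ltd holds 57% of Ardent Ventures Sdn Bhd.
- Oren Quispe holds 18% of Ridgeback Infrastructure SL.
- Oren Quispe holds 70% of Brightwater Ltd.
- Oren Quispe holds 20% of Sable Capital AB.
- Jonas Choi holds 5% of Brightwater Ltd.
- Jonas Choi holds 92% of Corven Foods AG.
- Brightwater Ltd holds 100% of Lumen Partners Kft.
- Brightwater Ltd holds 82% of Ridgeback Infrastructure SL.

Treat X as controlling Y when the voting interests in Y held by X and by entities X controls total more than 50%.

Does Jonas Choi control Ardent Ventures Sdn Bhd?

No

Jonas holds 80% of Sable, so Jonas controls Sable.
Jonas holds 92% of Corven, so Jonas controls Corven.
In Ardent, Jonas's side holds only 19%, not > 50%.
So Jonas does not control Ardent.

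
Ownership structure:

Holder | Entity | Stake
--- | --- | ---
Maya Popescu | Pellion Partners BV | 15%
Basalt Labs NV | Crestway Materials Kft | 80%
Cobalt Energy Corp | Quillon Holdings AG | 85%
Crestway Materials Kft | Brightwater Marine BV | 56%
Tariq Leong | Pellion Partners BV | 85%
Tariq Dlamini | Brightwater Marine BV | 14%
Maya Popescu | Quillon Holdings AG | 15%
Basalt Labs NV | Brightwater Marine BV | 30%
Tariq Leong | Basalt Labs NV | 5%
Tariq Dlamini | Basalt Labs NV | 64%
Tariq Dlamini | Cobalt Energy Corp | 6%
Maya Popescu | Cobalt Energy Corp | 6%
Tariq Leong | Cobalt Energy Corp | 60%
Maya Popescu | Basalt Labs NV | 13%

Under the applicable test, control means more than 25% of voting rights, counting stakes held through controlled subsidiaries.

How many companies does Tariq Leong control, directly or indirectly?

3

Tariq Leong holds 60% of Cobalt, so Tariq Leong controls Cobalt.
Cobalt holds 85% of Quillon, so Tariq Leong controls Quillon.
Tariq Leong holds 85% of Pellion, so Tariq Leong controls Pellion.
No other company's threshold is met.
Tariq Leong controls 3 companies.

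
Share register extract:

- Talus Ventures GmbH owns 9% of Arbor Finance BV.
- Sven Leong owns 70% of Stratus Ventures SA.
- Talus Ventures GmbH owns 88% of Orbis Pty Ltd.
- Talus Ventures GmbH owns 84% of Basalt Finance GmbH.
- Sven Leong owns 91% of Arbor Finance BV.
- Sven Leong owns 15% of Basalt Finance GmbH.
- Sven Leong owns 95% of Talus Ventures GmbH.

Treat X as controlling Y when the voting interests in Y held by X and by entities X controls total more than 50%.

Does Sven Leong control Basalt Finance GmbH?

Sven holds 95% of Talus, so Sven controls Talus.
Talus and Sven together hold 84% + 15% = 99% of Basalt, so Sven controls Basalt.

Yes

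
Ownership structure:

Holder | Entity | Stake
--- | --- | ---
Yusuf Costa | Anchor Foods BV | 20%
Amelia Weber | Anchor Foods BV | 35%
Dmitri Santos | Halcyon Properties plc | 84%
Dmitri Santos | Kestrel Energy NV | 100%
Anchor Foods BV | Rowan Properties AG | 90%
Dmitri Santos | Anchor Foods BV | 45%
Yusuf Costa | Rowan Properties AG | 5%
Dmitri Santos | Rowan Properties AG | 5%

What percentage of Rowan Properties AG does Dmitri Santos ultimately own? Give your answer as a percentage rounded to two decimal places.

Dmitri reaches Rowan along 2 paths.
Direct stake: 5% = 5%.
Via Anchor: 45% × 90% = 40.5%.
Total: 5% + 40.5% = 45.5%.
Rounded: 45.50%.

45.50%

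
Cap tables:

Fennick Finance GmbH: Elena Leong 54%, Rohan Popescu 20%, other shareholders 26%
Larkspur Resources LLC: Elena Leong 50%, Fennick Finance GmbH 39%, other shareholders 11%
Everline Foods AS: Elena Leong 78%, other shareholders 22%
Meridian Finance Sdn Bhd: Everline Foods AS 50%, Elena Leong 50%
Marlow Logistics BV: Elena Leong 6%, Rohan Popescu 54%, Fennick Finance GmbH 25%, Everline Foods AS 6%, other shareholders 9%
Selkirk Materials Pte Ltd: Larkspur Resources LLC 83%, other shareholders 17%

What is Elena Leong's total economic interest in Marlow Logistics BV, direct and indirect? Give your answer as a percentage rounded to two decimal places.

Elena reaches Marlow along 3 paths.
Direct stake: 6% = 6%.
Via Fennick: 54% × 25% = 13.5%.
Via Everline: 78% × 6% = 4.68%.
Total: 6% + 13.5% + 4.68% = 24.18%.

24.18%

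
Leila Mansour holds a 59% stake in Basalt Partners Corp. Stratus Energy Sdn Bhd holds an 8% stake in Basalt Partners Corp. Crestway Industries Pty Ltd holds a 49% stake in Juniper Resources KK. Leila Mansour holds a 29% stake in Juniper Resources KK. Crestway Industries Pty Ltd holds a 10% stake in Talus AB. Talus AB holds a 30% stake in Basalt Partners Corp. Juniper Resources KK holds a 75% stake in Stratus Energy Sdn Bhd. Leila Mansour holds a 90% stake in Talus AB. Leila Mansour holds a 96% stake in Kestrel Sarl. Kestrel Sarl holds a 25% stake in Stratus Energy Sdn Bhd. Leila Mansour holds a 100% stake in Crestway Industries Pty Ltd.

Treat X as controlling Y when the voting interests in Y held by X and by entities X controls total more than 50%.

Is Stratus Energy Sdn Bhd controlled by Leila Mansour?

Leila holds 100% of Crestway, so Leila controls Crestway.
Crestway and Leila together hold 49% + 29% = 78% of Juniper, so Leila controls Juniper.
Leila holds 96% of Kestrel, so Leila controls Kestrel.
Kestrel and Juniper together hold 25% + 75% = 100% of Stratus, so Leila controls Stratus.

Yes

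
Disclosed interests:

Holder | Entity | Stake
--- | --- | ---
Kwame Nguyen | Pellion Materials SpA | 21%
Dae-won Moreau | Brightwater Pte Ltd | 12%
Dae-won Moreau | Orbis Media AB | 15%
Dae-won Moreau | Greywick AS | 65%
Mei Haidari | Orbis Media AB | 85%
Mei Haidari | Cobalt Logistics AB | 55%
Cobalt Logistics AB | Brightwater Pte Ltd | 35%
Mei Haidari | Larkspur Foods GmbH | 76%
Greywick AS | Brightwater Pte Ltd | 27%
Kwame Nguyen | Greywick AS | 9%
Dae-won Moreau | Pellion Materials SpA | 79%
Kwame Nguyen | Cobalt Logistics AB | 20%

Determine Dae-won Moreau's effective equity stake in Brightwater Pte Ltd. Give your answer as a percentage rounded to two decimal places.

Dae-won reaches Brightwater along 2 paths.
Via Greywick: 65% × 27% = 17.55%.
Direct stake: 12% = 12%.
Total: 17.55% + 12% = 29.55%.

29.55%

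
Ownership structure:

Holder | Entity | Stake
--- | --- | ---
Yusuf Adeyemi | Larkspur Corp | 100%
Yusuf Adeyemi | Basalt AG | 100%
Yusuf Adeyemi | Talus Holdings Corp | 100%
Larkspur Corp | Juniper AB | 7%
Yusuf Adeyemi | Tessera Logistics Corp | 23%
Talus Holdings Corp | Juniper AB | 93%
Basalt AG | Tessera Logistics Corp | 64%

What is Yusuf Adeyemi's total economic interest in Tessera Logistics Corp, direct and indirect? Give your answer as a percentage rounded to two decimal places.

87.00%

Yusuf reaches Tessera along 2 paths.
Via Basalt: 100% × 64% = 64%.
Direct stake: 23% = 23%.
Total: 64% + 23% = 87%.
Rounded: 87.00%.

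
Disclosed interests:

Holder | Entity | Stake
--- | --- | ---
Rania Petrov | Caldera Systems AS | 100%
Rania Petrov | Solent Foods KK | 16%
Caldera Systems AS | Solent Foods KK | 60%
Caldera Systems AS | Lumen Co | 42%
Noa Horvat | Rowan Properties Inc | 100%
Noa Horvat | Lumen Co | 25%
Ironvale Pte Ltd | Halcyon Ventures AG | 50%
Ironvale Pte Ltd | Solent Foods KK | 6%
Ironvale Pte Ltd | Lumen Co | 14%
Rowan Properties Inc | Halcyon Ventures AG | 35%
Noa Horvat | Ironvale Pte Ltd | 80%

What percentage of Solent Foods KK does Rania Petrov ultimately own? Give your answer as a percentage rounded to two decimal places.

Rania reaches Solent along 2 paths.
Direct stake: 16% = 16%.
Via Caldera: 100% × 60% = 60%.
Total: 16% + 60% = 76%.
Rounded: 76.00%.

76.00%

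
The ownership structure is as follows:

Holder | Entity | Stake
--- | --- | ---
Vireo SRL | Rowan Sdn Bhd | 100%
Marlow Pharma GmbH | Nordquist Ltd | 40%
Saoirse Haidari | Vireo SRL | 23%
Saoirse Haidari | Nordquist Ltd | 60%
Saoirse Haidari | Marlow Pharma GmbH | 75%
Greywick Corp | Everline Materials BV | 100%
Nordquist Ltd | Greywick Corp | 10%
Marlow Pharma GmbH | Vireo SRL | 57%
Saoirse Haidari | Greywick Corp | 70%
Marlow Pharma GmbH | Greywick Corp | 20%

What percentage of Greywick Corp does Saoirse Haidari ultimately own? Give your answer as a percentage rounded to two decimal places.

Saoirse reaches Greywick along 4 paths.
Via Marlow → Nordquist: 75% × 40% × 10% = 3%.
Via Nordquist: 60% × 10% = 6%.
Direct stake: 70% = 70%.
Via Marlow: 75% × 20% = 15%.
Total: 3% + 6% + 70% + 15% = 94%.
Rounded: 94.00%.

94.00%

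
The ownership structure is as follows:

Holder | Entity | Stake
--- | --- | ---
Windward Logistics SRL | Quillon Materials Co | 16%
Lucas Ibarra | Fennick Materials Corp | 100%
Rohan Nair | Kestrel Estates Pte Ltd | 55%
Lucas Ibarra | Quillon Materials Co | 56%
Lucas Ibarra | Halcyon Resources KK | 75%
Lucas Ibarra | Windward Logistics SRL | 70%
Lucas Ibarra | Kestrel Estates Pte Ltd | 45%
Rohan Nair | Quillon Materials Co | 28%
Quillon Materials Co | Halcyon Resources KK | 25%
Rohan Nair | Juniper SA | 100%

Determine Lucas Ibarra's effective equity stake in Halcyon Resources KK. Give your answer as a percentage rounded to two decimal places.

Lucas reaches Halcyon along 3 paths.
Direct stake: 75% = 75%.
Via Quillon: 56% × 25% = 14%.
Via Windward → Quillon: 70% × 16% × 25% = 2.8%.
Total: 75% + 14% + 2.8% = 91.8%.
Rounded: 91.80%.

91.80%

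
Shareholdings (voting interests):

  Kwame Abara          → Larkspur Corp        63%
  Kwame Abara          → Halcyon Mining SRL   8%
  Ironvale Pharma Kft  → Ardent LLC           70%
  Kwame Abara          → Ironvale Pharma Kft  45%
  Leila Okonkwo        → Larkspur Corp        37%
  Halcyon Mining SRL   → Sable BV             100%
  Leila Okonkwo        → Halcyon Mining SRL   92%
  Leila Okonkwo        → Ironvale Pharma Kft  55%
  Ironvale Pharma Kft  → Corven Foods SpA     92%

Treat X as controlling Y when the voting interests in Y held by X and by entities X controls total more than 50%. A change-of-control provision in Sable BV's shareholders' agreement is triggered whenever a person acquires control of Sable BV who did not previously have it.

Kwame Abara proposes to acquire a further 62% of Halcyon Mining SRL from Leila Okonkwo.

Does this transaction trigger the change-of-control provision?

Yes

The purchase adds only to Kwame's holdings (Leila's stake shrinks), so Kwame is the only person who could newly come to control Sable.
Kwame holds 63% of Larkspur, so Kwame controls Larkspur.
Neither Kwame nor any entity Kwame controls holds any voting interest in Sable.
So before the transaction, Kwame does not control Sable.
After the purchase, Kwame's direct stake in Halcyon rises to 8% + 62% = 70%, and Leila's stake falls to 30%.
Kwame holds 70% of Halcyon, so Kwame controls Halcyon.
Halcyon holds 100% of Sable, so Kwame controls Sable.
Kwame did not control Sable before and does after, so the clause is triggered.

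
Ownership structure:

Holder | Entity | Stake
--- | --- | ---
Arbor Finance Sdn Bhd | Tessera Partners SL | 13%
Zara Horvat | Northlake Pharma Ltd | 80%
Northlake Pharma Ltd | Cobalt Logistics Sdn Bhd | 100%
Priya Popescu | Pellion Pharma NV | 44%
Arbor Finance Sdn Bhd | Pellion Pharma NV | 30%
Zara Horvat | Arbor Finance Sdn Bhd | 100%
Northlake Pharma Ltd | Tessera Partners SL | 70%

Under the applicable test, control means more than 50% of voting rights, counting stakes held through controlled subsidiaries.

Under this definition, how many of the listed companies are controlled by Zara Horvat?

Zara holds 100% of Arbor, so Zara controls Arbor.
Zara holds 80% of Northlake, so Zara controls Northlake.
Arbor and Northlake together hold 13% + 70% = 83% of Tessera, so Zara controls Tessera.
Northlake holds 100% of Cobalt, so Zara controls Cobalt.
No other company's threshold is met.
Zara controls 4 companies.

4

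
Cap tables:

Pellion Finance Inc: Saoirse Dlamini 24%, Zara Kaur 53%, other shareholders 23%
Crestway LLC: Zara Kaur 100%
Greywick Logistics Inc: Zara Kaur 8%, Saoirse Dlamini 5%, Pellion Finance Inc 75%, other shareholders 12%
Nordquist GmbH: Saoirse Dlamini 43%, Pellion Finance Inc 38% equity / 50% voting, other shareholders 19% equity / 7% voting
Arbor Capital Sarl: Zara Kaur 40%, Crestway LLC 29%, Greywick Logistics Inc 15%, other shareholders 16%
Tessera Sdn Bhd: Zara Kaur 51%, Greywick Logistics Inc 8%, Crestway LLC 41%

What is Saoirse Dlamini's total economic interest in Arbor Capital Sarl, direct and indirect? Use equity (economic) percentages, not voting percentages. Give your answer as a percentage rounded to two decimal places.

Saoirse reaches Arbor along 2 paths.
Via Greywick: 5% × 15% = 0.75%.
Via Pellion → Greywick: 24% × 75% × 15% = 2.7%.
Total: 0.75% + 2.7% = 3.45%.

3.45%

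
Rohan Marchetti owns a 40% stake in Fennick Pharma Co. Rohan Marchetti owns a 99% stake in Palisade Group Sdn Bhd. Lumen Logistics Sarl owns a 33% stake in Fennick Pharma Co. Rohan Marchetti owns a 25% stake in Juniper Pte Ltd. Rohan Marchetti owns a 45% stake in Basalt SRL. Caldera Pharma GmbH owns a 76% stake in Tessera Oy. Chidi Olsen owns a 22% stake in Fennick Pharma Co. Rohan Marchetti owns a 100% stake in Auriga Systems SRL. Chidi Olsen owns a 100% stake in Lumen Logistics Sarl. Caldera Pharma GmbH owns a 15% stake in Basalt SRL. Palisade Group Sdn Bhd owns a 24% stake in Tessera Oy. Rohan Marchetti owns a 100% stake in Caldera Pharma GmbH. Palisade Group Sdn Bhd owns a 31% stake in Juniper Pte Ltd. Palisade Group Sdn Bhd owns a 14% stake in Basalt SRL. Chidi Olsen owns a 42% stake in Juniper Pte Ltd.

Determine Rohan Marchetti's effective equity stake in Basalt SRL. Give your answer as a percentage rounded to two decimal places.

73.86%

Rohan reaches Basalt along 3 paths.
Direct stake: 45% = 45%.
Via Caldera: 100% × 15% = 15%.
Via Palisade: 99% × 14% = 13.86%.
Total: 45% + 15% + 13.86% = 73.86%.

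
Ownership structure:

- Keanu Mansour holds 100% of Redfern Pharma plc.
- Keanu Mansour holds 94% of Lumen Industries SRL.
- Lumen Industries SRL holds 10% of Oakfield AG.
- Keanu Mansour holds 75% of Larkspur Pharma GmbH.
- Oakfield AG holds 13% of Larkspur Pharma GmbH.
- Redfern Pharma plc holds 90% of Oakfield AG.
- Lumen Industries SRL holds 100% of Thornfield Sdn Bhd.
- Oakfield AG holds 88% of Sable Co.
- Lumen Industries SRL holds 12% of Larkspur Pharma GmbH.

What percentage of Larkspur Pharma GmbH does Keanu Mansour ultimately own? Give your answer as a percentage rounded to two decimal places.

99.20%

Keanu reaches Larkspur along 4 paths.
Direct stake: 75% = 75%.
Via Redfern → Oakfield: 100% × 90% × 13% = 11.7%.
Via Lumen → Oakfield: 94% × 10% × 13% = 1.222%.
Via Lumen: 94% × 12% = 11.28%.
Total: 75% + 11.7% + 1.222% + 11.28% = 99.202%.
Rounded: 99.20%.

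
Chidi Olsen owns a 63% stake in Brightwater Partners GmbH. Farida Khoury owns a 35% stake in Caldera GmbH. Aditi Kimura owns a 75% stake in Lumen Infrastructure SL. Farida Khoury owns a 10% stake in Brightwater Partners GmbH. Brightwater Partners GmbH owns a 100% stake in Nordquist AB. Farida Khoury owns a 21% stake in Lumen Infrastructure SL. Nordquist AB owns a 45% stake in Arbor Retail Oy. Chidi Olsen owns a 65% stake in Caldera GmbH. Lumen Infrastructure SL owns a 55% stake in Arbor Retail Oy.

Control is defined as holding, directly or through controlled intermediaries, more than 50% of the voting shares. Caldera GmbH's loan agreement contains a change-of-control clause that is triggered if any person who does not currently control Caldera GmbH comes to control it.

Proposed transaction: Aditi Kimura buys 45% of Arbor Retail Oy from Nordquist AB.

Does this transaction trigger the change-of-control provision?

The purchase adds only to Aditi's holdings (Nordquist's stake shrinks), so Aditi is the only person who could newly come to control Caldera.
Aditi holds 75% of Lumen, so Aditi controls Lumen.
Lumen holds 55% of Arbor, so Aditi controls Arbor.
Neither Aditi nor any entity Aditi controls holds any voting interest in Caldera.
So before the transaction, Aditi does not control Caldera.
After the purchase, Aditi holds 45% of Arbor directly, and Nordquist's stake falls to 0%.
Lumen and Aditi together hold 55% + 45% = 100% of Arbor, so Aditi controls Arbor.
After the transaction, neither Aditi nor any entity Aditi controls holds a voting interest in Caldera, so Aditi still does not control it.
No new person acquires control, so the clause is not triggered.

No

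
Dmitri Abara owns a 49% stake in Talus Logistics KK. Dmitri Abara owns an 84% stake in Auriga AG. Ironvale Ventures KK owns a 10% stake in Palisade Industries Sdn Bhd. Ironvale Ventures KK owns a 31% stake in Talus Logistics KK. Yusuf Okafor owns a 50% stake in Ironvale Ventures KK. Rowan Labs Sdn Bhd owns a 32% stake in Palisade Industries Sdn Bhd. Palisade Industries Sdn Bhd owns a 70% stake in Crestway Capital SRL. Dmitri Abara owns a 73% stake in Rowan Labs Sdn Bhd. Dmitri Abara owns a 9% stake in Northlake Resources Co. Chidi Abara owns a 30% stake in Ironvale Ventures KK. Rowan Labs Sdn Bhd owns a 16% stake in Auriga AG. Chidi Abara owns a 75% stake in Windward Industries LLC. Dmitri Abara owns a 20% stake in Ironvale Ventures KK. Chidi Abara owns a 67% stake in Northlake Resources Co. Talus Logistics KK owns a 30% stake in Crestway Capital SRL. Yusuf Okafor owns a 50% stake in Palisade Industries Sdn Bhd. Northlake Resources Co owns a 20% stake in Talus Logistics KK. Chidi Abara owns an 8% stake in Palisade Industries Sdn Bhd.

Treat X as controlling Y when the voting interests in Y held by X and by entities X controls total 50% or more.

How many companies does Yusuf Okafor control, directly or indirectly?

3

Yusuf holds 50% of Ironvale, so Yusuf controls Ironvale.
Yusuf and Ironvale together hold 50% + 10% = 60% of Palisade, so Yusuf controls Palisade.
Palisade holds 70% of Crestway, so Yusuf controls Crestway.
No other company's threshold is met.
Yusuf controls 3 companies.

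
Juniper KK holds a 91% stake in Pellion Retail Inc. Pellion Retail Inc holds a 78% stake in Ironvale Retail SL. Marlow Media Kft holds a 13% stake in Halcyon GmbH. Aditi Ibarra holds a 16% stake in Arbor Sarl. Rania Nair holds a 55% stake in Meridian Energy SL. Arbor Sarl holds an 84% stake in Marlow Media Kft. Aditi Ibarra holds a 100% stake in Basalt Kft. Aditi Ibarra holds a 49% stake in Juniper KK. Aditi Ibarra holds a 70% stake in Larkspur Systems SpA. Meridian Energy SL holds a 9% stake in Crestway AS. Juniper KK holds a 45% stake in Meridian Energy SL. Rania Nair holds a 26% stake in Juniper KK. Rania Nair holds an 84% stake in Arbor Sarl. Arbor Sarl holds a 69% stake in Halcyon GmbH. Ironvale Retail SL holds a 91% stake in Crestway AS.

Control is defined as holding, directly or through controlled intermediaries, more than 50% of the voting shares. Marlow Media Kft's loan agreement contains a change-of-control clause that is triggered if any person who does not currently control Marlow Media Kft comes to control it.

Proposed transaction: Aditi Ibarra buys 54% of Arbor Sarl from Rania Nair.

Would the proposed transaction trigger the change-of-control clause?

Yes

The purchase adds only to Aditi's holdings (Rania's stake shrinks), so Aditi is the only person who could newly come to control Marlow.
Aditi holds 100% of Basalt, so Aditi controls Basalt.
Aditi holds 70% of Larkspur, so Aditi controls Larkspur.
Neither Aditi nor any entity Aditi controls holds any voting interest in Marlow.
So before the transaction, Aditi does not control Marlow.
After the purchase, Aditi's direct stake in Arbor rises to 16% + 54% = 70%, and Rania's stake falls to 30%.
Aditi holds 70% of Arbor, so Aditi controls Arbor.
Arbor holds 84% of Marlow, so Aditi controls Marlow.
Aditi did not control Marlow before and does after, so the clause is triggered.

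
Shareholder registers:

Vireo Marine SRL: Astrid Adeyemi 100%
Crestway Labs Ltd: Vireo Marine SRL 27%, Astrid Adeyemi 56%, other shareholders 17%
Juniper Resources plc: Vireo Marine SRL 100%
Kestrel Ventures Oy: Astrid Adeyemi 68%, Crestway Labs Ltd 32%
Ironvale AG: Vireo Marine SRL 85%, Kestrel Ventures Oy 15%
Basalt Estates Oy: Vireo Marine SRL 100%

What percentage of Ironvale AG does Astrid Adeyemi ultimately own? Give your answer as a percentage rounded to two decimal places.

99.18%

Astrid reaches Ironvale along 4 paths.
Via Vireo: 100% × 85% = 85%.
Via Kestrel: 68% × 15% = 10.2%.
Via Vireo → Crestway → Kestrel: 100% × 27% × 32% × 15% = 1.296%.
Via Crestway → Kestrel: 56% × 32% × 15% = 2.688%.
Total: 85% + 10.2% + 1.296% + 2.688% = 99.184%.
Rounded: 99.18%.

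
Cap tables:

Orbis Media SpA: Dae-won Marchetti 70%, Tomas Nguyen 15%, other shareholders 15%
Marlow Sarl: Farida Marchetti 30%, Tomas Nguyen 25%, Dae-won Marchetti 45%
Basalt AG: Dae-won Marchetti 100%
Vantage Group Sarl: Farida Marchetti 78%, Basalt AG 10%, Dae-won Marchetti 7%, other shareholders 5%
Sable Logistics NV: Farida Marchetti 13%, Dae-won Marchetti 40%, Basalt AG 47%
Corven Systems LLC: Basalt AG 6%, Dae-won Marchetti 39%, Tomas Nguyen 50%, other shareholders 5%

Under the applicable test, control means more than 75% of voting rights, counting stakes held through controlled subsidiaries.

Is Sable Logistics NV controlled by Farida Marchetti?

Farida holds 78% of Vantage, so Farida controls Vantage.
In Sable, Farida's side holds only 13%, not > 75%.
So Farida does not control Sable.

No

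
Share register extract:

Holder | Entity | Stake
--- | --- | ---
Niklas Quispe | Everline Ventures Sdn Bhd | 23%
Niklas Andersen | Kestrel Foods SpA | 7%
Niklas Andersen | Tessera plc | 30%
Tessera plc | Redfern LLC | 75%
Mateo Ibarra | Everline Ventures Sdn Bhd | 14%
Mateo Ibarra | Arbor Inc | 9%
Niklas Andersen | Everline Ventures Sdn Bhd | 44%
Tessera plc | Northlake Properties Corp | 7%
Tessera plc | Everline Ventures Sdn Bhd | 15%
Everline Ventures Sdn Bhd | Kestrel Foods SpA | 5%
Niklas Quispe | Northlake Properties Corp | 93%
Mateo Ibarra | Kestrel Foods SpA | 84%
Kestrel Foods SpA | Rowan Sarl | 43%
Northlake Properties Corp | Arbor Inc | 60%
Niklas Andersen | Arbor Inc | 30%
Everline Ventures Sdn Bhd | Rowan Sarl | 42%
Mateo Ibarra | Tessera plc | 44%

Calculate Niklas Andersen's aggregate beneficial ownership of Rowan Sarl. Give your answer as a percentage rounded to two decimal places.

24.42%

Niklas Andersen reaches Rowan along 5 paths.
Via Tessera → Everline: 30% × 15% × 42% = 1.89%.
Via Everline: 44% × 42% = 18.48%.
Via Tessera → Everline → Kestrel: 30% × 15% × 5% × 43% = 0.09675%.
Via Everline → Kestrel: 44% × 5% × 43% = 0.946%.
Via Kestrel: 7% × 43% = 3.01%.
Total: 1.89% + 18.48% + 0.09675% + 0.946% + 3.01% = 24.42275%.
Rounded: 24.42%.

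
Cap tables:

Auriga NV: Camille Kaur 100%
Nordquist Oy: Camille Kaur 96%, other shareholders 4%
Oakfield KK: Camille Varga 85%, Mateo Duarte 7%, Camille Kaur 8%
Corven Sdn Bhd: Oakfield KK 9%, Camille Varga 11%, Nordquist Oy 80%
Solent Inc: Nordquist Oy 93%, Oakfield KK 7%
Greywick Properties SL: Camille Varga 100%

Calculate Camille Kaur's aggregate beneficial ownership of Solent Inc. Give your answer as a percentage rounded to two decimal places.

89.84%

Camille Kaur reaches Solent along 2 paths.
Via Nordquist: 96% × 93% = 89.28%.
Via Oakfield: 8% × 7% = 0.56%.
Total: 89.28% + 0.56% = 89.84%.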